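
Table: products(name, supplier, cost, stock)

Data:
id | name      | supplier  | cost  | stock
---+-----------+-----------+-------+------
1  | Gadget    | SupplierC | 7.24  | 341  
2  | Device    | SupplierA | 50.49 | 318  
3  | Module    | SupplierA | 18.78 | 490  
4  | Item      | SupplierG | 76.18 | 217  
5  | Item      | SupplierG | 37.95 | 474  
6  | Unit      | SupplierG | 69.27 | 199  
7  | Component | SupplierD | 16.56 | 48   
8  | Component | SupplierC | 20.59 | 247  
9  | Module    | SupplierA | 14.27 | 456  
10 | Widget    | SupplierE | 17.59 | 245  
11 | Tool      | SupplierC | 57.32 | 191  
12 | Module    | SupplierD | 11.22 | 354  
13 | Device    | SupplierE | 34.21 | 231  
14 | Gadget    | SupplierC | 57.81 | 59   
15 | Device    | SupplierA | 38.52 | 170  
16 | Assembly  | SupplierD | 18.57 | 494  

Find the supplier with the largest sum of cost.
SELECT supplier, SUM(cost) as val
FROM products
GROUP BY supplier
ORDER BY val DESC
LIMIT 1

Result: SupplierG with sum(cost) = 183.40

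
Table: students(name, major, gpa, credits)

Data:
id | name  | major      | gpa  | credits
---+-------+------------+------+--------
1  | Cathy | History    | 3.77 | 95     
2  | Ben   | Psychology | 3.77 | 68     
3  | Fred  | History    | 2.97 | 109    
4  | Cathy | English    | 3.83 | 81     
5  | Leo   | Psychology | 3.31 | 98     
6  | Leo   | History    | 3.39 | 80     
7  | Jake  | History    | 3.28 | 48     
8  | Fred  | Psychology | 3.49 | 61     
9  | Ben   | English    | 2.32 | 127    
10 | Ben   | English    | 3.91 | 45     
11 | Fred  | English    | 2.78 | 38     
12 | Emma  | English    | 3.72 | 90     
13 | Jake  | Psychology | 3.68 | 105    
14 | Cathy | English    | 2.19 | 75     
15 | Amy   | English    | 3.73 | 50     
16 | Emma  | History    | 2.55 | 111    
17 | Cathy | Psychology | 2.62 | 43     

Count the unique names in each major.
SELECT major, COUNT(DISTINCT name)
FROM students
GROUP BY major

Result:
  English: 5 distinct
  History: 5 distinct
  Psychology: 5 distinct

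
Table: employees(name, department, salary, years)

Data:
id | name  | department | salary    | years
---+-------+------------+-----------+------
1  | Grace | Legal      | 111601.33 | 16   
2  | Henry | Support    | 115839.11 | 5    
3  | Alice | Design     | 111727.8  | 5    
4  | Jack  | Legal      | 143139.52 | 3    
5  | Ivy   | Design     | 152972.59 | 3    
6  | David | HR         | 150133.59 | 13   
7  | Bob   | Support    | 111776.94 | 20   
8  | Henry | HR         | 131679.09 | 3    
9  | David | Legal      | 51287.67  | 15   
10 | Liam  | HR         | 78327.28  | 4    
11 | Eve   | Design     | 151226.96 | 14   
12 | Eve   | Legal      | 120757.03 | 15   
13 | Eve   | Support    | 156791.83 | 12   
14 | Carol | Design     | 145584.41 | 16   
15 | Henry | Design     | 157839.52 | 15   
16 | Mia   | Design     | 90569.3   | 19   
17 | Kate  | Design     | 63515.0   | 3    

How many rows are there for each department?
SELECT department, COUNT(*) as count
FROM employees
GROUP BY department

Result:
  Design: 7
  HR: 3
  Legal: 4
  Support: 3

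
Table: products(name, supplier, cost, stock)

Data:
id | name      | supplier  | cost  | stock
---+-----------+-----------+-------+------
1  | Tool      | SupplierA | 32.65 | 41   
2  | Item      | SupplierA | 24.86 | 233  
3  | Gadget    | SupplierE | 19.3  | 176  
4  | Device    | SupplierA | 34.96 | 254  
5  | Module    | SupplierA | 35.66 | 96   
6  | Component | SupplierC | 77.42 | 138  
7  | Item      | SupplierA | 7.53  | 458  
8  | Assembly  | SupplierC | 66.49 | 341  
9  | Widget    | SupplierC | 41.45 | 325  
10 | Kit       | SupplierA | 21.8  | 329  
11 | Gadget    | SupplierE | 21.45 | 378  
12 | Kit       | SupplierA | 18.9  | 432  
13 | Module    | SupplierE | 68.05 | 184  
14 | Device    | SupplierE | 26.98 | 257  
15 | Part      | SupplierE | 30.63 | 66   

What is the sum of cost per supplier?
SELECT supplier, SUM(cost) as result
FROM products
GROUP BY supplier

Result:
  SupplierA: 176.36
  SupplierC: 185.36
  SupplierE: 166.41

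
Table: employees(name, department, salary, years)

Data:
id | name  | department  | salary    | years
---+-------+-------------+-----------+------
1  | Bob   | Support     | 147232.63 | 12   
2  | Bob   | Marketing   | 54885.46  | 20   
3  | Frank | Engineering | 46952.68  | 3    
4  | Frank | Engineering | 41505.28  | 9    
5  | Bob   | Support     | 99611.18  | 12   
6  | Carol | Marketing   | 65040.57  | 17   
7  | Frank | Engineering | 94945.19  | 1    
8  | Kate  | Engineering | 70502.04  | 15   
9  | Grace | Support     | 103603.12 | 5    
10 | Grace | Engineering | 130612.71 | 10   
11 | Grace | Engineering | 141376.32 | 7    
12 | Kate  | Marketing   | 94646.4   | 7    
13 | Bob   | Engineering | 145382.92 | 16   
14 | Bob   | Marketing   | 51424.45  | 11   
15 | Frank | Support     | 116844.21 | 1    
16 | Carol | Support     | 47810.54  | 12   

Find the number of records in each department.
SELECT department, COUNT(*) as count
FROM employees
GROUP BY department

Result:
  Engineering: 7
  Marketing: 4
  Support: 5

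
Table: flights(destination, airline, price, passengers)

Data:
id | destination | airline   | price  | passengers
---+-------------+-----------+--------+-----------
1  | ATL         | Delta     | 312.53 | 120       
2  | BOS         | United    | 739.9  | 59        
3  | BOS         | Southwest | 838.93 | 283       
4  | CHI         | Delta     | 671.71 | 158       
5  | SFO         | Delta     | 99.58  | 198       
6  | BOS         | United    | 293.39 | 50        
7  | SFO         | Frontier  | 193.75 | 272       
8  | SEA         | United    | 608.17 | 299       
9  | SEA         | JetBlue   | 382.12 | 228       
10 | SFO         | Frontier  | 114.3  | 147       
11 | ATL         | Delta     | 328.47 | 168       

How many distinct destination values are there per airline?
SELECT airline, COUNT(DISTINCT destination)
FROM flights
GROUP BY airline

Result:
  Delta: 3 distinct
  Frontier: 1 distinct
  JetBlue: 1 distinct
  Southwest: 1 distinct
  United: 2 distinct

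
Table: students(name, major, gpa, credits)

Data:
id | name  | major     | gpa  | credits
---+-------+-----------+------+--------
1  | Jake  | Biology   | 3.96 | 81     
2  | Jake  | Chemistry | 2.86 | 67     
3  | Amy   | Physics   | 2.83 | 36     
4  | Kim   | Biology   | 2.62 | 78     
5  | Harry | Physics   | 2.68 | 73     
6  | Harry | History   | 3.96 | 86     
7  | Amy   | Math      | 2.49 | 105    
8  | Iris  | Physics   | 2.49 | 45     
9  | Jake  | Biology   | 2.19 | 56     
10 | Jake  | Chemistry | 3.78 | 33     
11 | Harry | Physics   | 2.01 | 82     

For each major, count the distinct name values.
SELECT major, COUNT(DISTINCT name)
FROM students
GROUP BY major

Result:
  Biology: 2 distinct
  Chemistry: 1 distinct
  History: 1 distinct
  Math: 1 distinct
  Physics: 3 distinct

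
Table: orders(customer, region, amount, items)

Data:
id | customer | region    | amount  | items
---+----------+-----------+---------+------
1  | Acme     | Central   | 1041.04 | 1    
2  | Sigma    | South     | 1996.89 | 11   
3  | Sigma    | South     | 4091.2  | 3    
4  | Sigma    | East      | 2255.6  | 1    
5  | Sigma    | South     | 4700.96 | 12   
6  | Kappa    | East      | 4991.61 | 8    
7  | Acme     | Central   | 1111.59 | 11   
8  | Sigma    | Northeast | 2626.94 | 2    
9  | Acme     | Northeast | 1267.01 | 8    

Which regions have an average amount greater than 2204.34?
SELECT region, AVG(amount)
FROM orders
GROUP BY region
HAVING AVG(amount) > 2204.34

Result:
  East: avg=3623.61
  South: avg=3596.35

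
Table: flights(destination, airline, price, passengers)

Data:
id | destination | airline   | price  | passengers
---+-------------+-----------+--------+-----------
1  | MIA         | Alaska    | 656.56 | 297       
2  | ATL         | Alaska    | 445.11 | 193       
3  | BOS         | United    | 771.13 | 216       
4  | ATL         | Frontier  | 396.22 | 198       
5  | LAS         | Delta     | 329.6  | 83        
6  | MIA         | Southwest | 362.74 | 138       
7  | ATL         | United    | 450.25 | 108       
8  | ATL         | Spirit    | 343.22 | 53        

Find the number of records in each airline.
SELECT airline, COUNT(*) as count
FROM flights
GROUP BY airline

Result:
  Alaska: 2
  Delta: 1
  Frontier: 1
  Southwest: 1
  Spirit: 1
  United: 2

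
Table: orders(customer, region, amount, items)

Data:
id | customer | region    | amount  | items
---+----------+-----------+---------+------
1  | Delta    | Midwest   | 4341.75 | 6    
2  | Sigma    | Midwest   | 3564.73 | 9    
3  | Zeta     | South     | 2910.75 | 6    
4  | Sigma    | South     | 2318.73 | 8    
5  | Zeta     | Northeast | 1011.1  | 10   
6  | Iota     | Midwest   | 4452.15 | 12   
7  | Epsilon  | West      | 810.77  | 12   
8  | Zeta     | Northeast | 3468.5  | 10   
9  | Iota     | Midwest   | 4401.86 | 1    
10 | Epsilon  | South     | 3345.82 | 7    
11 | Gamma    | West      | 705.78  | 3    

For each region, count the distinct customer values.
SELECT region, COUNT(DISTINCT customer)
FROM orders
GROUP BY region

Result:
  Midwest: 3 distinct
  Northeast: 1 distinct
  South: 3 distinct
  West: 2 distinct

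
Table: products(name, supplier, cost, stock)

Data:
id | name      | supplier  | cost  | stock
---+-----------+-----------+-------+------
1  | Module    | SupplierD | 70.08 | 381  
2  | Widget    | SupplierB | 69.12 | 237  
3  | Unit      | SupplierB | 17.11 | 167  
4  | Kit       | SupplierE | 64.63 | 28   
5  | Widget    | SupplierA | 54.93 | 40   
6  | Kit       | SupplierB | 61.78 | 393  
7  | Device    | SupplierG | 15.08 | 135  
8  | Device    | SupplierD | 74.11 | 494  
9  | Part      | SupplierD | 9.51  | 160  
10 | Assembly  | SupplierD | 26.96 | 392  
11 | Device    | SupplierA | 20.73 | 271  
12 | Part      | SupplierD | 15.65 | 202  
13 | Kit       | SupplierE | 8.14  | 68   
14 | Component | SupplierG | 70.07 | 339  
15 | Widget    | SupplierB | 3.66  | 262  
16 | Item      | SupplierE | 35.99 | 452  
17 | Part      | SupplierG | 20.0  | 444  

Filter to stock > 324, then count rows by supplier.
SELECT supplier, COUNT(*)
FROM products
WHERE stock > 324
GROUP BY supplier

Note: WHERE filters rows before grouping.

Result:
  SupplierB: 1
  SupplierD: 3
  SupplierE: 1
  SupplierG: 2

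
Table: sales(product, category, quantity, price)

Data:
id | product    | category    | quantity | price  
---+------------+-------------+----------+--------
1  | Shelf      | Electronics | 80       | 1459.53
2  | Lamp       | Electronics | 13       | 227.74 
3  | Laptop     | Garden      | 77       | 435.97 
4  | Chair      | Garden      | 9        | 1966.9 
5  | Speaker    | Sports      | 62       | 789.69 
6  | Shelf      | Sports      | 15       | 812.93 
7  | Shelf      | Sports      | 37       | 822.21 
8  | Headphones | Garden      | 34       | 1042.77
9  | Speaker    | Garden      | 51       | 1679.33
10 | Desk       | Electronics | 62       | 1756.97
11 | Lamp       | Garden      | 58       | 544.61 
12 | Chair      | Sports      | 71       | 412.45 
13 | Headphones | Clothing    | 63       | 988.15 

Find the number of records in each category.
SELECT category, COUNT(*) as count
FROM sales
GROUP BY category

Result:
  Clothing: 1
  Electronics: 3
  Garden: 5
  Sports: 4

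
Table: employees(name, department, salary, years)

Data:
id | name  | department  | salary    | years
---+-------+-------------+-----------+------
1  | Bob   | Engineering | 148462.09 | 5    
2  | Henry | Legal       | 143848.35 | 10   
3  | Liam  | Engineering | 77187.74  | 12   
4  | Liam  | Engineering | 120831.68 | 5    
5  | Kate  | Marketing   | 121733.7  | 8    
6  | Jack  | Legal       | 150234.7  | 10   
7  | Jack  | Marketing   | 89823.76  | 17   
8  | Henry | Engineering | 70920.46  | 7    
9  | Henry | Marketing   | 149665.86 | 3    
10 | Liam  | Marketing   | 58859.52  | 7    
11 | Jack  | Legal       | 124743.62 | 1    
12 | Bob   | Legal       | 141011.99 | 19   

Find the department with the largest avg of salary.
SELECT department, AVG(salary) as val
FROM employees
GROUP BY department
ORDER BY val DESC
LIMIT 1

Result: Legal with avg(salary) = 139959.67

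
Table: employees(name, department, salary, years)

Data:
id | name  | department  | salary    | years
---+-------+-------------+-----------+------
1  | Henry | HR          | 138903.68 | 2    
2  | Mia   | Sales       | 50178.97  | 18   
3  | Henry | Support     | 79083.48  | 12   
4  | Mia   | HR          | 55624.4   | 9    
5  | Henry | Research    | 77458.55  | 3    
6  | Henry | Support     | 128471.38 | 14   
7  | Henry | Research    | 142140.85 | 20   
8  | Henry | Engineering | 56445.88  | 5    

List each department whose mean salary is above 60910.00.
SELECT department, AVG(salary)
FROM employees
GROUP BY department
HAVING AVG(salary) > 60910.00

Result:
  HR: avg=97264.04
  Research: avg=109799.70
  Support: avg=103777.43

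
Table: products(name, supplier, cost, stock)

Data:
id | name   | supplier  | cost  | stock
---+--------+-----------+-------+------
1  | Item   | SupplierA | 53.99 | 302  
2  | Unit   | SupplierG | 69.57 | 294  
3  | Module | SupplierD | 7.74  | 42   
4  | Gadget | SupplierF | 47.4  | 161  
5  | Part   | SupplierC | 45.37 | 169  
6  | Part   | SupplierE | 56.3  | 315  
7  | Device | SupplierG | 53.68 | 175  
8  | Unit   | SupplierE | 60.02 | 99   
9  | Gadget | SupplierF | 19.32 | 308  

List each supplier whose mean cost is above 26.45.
SELECT supplier, AVG(cost)
FROM products
GROUP BY supplier
HAVING AVG(cost) > 26.45

Result:
  SupplierA: avg=53.99
  SupplierC: avg=45.37
  SupplierE: avg=58.16
  SupplierF: avg=33.36
  SupplierG: avg=61.63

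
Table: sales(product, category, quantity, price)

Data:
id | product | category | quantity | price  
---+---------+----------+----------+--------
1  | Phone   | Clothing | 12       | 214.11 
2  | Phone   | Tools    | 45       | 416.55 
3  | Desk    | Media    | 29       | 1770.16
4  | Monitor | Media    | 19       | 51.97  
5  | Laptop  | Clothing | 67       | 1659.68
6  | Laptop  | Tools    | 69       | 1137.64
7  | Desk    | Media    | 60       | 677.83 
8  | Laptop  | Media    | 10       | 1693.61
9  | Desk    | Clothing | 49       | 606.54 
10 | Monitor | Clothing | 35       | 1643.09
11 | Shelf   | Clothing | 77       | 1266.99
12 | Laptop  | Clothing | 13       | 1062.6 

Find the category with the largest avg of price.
SELECT category, AVG(price) as val
FROM sales
GROUP BY category
ORDER BY val DESC
LIMIT 1

Result: Clothing with avg(price) = 1075.50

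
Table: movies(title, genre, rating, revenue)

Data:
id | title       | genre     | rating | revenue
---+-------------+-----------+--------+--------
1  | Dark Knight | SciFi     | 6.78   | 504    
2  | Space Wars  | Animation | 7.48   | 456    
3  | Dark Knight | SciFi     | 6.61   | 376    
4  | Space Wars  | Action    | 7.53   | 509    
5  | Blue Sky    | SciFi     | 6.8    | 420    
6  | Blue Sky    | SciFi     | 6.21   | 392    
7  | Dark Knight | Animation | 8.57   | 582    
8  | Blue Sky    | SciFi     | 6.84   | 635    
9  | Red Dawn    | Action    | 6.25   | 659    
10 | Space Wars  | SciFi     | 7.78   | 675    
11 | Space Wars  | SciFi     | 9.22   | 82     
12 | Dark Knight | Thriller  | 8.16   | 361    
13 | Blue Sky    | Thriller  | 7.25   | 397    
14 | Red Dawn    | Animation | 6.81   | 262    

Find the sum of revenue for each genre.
SELECT genre, SUM(revenue) as result
FROM movies
GROUP BY genre

Result:
  Action: 1168
  Animation: 1300
  SciFi: 3084
  Thriller: 758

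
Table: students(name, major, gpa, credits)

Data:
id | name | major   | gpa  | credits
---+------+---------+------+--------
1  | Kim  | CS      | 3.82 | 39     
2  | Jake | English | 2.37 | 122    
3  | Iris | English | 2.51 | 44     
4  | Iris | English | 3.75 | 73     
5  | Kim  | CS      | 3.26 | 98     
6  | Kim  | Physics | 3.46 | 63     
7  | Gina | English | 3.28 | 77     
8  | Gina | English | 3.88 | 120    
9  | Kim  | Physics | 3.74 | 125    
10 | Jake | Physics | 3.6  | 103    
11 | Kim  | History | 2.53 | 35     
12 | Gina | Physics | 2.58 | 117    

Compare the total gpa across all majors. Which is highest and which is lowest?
SELECT major, SUM(gpa)
FROM students
GROUP BY major
ORDER BY SUM(gpa)

All groups:
  History: 2.53
  CS: 7.08
  Physics: 13.38
  English: 15.79

Highest: English (15.79)
Lowest: History (2.53)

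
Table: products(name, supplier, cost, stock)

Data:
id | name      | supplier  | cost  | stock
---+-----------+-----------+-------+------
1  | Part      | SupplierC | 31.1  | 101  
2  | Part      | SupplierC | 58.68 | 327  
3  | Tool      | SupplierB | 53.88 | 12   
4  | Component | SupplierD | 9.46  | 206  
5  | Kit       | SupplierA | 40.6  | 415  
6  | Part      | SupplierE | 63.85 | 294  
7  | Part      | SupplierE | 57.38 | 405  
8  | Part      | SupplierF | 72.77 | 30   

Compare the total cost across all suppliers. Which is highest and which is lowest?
SELECT supplier, SUM(cost)
FROM products
GROUP BY supplier
ORDER BY SUM(cost)

All groups:
  SupplierD: 9.46
  SupplierA: 40.60
  SupplierB: 53.88
  SupplierF: 72.77
  SupplierC: 89.78
  SupplierE: 121.23

Highest: SupplierE (121.23)
Lowest: SupplierD (9.46)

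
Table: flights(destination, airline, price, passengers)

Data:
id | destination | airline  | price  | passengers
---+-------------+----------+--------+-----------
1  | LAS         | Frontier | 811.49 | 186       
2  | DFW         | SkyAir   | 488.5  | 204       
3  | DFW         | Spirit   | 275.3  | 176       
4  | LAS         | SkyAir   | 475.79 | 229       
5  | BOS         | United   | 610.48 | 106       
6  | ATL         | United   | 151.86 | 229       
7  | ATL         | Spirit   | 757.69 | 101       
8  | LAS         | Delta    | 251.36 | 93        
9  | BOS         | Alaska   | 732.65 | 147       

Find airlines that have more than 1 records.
SELECT airline, COUNT(*) as cnt
FROM flights
GROUP BY airline
HAVING COUNT(*) > 1

Result:
  SkyAir: 2
  Spirit: 2
  United: 2

Note: HAVING filters groups after aggregation, WHERE filters rows before.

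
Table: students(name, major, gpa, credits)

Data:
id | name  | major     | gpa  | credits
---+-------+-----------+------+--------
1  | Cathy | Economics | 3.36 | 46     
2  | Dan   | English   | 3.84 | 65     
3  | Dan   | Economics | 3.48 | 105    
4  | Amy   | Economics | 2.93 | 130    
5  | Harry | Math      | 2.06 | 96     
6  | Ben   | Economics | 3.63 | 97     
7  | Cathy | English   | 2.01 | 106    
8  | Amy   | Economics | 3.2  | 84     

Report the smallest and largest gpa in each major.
SELECT major, MIN(gpa), MAX(gpa)
FROM students
GROUP BY major

Result:
  Economics: min=2.93, max=3.63
  English: min=2.01, max=3.84
  Math: min=2.06, max=2.06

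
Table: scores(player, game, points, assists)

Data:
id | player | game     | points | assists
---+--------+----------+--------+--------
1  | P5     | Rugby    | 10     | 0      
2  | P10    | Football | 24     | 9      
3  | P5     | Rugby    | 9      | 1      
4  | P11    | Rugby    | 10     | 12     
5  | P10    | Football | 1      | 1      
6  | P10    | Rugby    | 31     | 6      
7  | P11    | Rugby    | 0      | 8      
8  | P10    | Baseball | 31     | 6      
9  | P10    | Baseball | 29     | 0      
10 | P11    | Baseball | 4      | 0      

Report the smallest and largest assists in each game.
SELECT game, MIN(assists), MAX(assists)
FROM scores
GROUP BY game

Result:
  Baseball: min=0, max=6
  Football: min=1, max=9
  Rugby: min=0, max=12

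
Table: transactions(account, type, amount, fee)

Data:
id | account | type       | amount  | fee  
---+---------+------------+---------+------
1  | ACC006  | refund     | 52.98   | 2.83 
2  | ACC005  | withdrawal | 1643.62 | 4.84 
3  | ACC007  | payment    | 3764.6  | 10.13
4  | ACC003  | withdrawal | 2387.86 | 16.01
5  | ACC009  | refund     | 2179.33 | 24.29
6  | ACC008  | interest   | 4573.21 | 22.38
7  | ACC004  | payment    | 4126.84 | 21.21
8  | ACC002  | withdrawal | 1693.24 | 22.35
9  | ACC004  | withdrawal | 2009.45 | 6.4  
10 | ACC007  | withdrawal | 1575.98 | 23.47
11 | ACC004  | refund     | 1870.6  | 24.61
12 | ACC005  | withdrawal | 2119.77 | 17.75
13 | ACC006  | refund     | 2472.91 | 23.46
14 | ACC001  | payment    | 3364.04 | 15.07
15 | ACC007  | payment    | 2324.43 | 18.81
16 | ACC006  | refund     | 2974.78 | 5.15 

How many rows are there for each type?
SELECT type, COUNT(*) as count
FROM transactions
GROUP BY type

Result:
  interest: 1
  payment: 4
  refund: 5
  withdrawal: 6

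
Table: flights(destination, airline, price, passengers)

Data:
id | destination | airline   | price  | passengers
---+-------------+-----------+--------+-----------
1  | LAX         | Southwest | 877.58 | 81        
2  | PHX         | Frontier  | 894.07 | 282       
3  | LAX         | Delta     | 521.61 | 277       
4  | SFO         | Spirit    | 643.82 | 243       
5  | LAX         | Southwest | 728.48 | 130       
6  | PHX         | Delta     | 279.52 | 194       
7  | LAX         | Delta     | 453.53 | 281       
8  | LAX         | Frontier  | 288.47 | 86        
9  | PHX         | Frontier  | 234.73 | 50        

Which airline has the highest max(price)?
SELECT airline, MAX(price) as val
FROM flights
GROUP BY airline
ORDER BY val DESC
LIMIT 1

Result: Frontier with max(price) = 894.07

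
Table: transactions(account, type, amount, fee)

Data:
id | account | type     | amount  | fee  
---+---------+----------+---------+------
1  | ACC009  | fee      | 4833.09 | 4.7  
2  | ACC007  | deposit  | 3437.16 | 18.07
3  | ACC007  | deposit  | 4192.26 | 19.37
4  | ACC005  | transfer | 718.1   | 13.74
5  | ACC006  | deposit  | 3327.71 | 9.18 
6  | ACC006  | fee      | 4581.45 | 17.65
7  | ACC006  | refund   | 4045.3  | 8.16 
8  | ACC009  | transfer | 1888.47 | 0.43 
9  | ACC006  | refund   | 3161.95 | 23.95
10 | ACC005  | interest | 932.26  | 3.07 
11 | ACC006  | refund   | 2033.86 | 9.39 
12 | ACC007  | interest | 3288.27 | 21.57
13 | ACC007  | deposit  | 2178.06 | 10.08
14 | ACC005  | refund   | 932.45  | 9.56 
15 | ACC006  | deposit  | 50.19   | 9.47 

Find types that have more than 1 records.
SELECT type, COUNT(*) as cnt
FROM transactions
GROUP BY type
HAVING COUNT(*) > 1

Result:
  deposit: 5
  fee: 2
  interest: 2
  refund: 4
  transfer: 2

Note: HAVING filters groups after aggregation, WHERE filters rows before.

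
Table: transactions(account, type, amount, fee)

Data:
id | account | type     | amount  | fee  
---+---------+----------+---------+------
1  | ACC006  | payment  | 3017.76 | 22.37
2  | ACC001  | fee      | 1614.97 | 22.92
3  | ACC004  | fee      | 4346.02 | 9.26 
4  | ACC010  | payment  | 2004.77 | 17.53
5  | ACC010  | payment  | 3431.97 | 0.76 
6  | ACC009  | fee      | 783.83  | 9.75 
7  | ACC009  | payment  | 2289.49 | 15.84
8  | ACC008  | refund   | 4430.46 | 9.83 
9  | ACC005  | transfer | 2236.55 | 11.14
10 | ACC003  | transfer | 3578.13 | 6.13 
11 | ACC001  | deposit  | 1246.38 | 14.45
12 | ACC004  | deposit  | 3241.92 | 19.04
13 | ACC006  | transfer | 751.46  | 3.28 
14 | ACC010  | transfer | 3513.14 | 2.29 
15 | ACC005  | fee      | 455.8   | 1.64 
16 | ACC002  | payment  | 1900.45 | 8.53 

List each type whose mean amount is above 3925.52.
SELECT type, AVG(amount)
FROM transactions
GROUP BY type
HAVING AVG(amount) > 3925.52

Result:
  refund: avg=4430.46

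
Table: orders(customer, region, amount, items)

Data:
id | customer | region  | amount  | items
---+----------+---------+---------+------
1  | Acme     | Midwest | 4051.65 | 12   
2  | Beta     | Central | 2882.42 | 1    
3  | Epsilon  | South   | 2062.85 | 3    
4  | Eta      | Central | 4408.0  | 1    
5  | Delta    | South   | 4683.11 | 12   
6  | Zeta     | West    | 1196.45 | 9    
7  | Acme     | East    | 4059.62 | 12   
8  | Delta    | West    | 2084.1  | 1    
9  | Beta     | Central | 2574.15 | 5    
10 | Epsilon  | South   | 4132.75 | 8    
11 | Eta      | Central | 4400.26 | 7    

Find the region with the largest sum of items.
SELECT region, SUM(items) as val
FROM orders
GROUP BY region
ORDER BY val DESC
LIMIT 1

Result: South with sum(items) = 23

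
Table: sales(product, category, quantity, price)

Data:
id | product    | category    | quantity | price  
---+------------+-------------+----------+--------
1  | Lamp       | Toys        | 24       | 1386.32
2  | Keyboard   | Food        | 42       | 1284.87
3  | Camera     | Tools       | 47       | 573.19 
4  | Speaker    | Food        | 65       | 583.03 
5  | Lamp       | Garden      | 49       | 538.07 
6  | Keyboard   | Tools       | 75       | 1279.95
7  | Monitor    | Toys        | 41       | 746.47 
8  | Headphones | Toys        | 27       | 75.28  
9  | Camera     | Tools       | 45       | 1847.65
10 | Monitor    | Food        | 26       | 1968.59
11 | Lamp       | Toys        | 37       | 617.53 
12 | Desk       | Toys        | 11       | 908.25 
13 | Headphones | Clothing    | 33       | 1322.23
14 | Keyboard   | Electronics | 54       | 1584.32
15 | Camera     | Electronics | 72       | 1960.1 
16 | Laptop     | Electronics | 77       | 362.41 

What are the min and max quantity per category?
SELECT category, MIN(quantity), MAX(quantity)
FROM sales
GROUP BY category

Result:
  Clothing: min=33, max=33
  Electronics: min=54, max=77
  Food: min=26, max=65
  Garden: min=49, max=49
  Tools: min=45, max=75
  Toys: min=11, max=41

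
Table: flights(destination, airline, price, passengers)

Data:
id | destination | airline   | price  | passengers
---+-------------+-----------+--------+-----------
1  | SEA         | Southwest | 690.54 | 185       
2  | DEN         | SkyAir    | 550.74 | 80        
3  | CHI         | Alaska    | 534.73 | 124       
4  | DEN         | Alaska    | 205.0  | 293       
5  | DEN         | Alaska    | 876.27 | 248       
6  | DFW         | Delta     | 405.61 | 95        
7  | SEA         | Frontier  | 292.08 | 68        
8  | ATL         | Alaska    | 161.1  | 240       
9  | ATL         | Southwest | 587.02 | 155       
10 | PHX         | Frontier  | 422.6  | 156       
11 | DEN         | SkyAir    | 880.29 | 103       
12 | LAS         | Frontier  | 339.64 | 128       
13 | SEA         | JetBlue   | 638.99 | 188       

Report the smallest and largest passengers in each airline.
SELECT airline, MIN(passengers), MAX(passengers)
FROM flights
GROUP BY airline

Result:
  Alaska: min=124, max=293
  Delta: min=95, max=95
  Frontier: min=68, max=156
  JetBlue: min=188, max=188
  SkyAir: min=80, max=103
  Southwest: min=155, max=185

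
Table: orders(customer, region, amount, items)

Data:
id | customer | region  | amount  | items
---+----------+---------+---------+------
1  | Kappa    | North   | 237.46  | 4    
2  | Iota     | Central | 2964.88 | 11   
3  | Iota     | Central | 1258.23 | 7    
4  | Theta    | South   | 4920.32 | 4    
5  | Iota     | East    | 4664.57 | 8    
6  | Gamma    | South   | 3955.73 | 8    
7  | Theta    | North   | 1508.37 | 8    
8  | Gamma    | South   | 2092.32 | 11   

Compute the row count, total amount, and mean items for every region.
SELECT region,
       COUNT(*) as cnt,
       SUM(amount) as total_amount,
       AVG(items) as avg_items
FROM orders
GROUP BY region

Result:
  Central: 2 records, 4223.11 total amount, 9.00 avg items
  East: 1 records, 4664.57 total amount, 8.00 avg items
  North: 2 records, 1745.83 total amount, 6.00 avg items
  South: 3 records, 10968.37 total amount, 7.67 avg items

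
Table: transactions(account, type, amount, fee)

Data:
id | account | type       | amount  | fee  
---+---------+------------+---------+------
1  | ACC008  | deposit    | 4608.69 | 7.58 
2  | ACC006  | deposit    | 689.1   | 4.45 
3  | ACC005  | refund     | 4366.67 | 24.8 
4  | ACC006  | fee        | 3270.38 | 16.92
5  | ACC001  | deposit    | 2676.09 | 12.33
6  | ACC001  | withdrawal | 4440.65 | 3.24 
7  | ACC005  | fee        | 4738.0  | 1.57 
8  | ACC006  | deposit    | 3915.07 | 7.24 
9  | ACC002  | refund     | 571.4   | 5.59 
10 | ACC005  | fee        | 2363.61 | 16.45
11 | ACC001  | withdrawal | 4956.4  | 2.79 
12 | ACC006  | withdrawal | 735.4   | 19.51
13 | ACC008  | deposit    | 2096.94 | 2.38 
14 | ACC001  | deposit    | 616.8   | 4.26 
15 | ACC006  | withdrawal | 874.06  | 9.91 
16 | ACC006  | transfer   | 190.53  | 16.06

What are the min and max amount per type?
SELECT type, MIN(amount), MAX(amount)
FROM transactions
GROUP BY type

Result:
  deposit: min=616.80, max=4608.69
  fee: min=2363.61, max=4738.00
  refund: min=571.40, max=4366.67
  transfer: min=190.53, max=190.53
  withdrawal: min=735.40, max=4956.40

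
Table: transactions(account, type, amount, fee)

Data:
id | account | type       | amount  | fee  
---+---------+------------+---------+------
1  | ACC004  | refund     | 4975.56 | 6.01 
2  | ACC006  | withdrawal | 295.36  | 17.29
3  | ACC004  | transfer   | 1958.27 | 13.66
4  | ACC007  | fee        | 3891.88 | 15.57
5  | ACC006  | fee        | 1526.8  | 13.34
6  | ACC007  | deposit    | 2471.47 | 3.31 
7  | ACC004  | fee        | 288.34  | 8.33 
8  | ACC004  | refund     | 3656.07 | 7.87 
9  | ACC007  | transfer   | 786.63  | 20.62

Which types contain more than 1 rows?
SELECT type, COUNT(*) as cnt
FROM transactions
GROUP BY type
HAVING COUNT(*) > 1

Result:
  fee: 3
  refund: 2
  transfer: 2

Note: HAVING filters groups after aggregation, WHERE filters rows before.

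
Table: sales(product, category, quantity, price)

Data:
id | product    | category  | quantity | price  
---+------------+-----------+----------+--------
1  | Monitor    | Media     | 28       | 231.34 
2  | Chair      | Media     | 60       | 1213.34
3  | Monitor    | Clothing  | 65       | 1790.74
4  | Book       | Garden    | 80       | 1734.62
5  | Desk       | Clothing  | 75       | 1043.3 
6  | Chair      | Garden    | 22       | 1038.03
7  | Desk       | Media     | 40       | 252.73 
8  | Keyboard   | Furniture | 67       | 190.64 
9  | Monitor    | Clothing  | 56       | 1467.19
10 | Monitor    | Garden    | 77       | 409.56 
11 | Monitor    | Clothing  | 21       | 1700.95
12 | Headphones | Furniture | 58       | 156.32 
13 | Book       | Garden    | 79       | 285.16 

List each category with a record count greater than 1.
SELECT category, COUNT(*) as cnt
FROM sales
GROUP BY category
HAVING COUNT(*) > 1

Result:
  Clothing: 4
  Furniture: 2
  Garden: 4
  Media: 3

Note: HAVING filters groups after aggregation, WHERE filters rows before.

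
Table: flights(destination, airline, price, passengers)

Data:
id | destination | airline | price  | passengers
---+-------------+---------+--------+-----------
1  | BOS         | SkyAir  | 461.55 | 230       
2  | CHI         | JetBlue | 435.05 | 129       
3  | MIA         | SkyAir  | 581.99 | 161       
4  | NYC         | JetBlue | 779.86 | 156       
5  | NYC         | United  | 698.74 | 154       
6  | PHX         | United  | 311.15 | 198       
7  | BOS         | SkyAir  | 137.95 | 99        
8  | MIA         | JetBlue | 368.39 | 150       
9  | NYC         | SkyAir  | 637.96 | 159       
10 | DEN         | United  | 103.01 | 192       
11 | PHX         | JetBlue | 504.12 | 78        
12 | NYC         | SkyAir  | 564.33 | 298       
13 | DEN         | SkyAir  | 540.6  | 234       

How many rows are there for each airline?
SELECT airline, COUNT(*) as count
FROM flights
GROUP BY airline

Result:
  JetBlue: 4
  SkyAir: 6
  United: 3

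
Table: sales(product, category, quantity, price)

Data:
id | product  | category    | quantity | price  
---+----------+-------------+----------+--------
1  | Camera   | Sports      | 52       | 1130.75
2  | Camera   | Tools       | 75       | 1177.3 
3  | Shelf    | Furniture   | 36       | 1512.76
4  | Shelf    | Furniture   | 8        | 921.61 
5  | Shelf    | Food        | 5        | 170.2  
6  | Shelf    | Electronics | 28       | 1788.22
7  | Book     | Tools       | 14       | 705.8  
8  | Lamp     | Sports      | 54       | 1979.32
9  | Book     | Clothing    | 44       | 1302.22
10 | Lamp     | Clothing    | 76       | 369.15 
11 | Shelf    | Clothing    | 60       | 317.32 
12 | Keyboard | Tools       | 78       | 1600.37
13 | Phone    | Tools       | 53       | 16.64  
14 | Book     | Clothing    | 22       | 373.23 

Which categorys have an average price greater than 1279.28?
SELECT category, AVG(price)
FROM sales
GROUP BY category
HAVING AVG(price) > 1279.28

Result:
  Electronics: avg=1788.22
  Sports: avg=1555.04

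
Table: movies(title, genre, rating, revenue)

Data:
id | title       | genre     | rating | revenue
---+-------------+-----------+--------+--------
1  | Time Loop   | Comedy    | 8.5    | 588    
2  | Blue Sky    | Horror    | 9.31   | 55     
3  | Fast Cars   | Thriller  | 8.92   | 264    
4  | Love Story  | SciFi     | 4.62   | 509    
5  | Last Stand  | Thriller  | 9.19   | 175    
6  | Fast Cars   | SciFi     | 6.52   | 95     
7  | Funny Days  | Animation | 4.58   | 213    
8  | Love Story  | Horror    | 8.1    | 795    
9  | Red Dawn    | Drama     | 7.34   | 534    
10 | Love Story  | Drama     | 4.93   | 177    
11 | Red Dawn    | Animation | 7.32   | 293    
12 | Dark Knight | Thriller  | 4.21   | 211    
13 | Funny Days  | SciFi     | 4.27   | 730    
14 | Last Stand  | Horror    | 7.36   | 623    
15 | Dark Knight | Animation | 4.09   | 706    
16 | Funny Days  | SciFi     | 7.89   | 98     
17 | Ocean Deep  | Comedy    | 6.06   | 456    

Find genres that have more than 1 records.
SELECT genre, COUNT(*) as cnt
FROM movies
GROUP BY genre
HAVING COUNT(*) > 1

Result:
  Animation: 3
  Comedy: 2
  Drama: 2
  Horror: 3
  SciFi: 4
  Thriller: 3

Note: HAVING filters groups after aggregation, WHERE filters rows before.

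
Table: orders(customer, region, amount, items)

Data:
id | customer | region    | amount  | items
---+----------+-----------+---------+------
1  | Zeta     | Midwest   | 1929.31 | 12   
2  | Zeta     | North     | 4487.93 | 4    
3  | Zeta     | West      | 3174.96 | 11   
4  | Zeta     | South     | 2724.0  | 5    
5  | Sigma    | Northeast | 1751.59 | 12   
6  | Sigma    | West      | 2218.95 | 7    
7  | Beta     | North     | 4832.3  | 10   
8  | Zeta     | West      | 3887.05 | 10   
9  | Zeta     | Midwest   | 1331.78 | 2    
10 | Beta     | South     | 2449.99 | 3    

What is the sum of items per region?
SELECT region, SUM(items) as result
FROM orders
GROUP BY region

Result:
  Midwest: 14
  North: 14
  Northeast: 12
  South: 8
  West: 28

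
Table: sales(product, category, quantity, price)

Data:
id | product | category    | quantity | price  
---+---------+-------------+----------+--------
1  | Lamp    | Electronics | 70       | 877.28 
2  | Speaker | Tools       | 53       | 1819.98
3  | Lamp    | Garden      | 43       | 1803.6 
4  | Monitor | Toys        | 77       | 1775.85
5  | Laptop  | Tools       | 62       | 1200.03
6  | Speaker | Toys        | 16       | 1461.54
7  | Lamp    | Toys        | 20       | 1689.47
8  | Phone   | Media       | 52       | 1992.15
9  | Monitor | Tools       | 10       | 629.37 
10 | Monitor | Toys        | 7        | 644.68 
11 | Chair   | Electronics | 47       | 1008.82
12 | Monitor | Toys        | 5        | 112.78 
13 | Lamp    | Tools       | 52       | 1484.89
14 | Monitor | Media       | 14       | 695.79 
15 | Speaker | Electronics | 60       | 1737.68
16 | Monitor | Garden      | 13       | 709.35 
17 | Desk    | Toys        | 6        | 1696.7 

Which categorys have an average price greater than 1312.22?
SELECT category, AVG(price)
FROM sales
GROUP BY category
HAVING AVG(price) > 1312.22

Result:
  Media: avg=1343.97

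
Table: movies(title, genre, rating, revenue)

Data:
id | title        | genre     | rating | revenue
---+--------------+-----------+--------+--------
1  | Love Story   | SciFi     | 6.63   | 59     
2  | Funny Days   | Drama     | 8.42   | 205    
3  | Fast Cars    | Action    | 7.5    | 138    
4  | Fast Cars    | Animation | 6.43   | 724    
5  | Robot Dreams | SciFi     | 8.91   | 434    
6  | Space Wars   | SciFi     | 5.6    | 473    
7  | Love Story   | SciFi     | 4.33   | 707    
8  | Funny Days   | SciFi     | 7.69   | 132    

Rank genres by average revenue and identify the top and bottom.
SELECT genre, AVG(revenue)
FROM movies
GROUP BY genre
ORDER BY AVG(revenue)

All groups:
  Action: 138.00
  Drama: 205.00
  SciFi: 361.00
  Animation: 724.00

Highest: Animation (724.00)
Lowest: Action (138.00)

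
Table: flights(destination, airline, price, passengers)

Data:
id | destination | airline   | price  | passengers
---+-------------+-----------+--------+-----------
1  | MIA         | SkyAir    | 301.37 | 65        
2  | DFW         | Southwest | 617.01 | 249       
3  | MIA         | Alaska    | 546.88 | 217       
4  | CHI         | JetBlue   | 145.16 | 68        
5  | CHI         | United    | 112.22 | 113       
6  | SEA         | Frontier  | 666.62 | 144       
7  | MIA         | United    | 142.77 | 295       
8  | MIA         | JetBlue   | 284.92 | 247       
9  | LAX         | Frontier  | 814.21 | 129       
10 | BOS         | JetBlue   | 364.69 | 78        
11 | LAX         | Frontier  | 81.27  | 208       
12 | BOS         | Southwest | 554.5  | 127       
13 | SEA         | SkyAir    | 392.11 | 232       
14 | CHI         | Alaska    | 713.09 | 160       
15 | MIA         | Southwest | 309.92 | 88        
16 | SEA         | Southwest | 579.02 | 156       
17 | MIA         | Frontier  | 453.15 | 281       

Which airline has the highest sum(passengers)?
SELECT airline, SUM(passengers) as val
FROM flights
GROUP BY airline
ORDER BY val DESC
LIMIT 1

Result: Frontier with sum(passengers) = 762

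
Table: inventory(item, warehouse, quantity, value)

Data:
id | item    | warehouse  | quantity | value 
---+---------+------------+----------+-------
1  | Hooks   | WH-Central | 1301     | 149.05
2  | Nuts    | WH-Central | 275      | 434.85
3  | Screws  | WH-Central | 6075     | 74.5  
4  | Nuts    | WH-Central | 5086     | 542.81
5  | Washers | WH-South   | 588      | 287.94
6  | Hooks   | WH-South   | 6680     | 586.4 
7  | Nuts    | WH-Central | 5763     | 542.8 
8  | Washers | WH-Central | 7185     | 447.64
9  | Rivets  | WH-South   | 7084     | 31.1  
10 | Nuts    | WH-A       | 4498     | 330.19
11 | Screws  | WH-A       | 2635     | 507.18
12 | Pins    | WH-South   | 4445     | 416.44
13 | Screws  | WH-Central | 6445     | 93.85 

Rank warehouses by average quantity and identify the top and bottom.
SELECT warehouse, AVG(quantity)
FROM inventory
GROUP BY warehouse
ORDER BY AVG(quantity)

All groups:
  WH-A: 3566.50
  WH-Central: 4590.00
  WH-South: 4699.25

Highest: WH-South (4699.25)
Lowest: WH-A (3566.50)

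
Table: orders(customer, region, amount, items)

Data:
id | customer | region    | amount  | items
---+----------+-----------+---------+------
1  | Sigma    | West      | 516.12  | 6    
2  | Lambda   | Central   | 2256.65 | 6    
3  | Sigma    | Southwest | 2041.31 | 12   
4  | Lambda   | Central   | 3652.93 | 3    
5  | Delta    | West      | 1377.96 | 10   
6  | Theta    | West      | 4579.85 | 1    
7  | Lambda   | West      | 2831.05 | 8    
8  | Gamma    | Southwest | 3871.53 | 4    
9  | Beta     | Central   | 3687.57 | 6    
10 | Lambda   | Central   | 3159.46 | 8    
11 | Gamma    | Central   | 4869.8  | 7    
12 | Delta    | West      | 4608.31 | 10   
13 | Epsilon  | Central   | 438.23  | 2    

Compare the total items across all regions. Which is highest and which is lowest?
SELECT region, SUM(items)
FROM orders
GROUP BY region
ORDER BY SUM(items)

All groups:
  Southwest: 16
  Central: 32
  West: 35

Highest: West (35)
Lowest: Southwest (16)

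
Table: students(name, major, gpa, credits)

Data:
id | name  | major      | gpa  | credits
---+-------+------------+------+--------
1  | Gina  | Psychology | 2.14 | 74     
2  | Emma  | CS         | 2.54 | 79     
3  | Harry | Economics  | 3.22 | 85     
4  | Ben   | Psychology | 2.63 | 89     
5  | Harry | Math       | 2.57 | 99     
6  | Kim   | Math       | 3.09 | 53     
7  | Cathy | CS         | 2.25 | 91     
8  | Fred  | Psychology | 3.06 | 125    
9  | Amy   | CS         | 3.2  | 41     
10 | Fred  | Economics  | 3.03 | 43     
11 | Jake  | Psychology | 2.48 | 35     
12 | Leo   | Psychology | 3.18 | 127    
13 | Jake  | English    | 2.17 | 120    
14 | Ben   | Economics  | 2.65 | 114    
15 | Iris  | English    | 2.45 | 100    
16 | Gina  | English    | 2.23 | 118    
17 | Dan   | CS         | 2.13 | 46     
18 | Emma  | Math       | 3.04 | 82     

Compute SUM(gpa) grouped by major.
SELECT major, SUM(gpa) as result
FROM students
GROUP BY major

Result:
  CS: 10.12
  Economics: 8.90
  English: 6.85
  Math: 8.70
  Psychology: 13.49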